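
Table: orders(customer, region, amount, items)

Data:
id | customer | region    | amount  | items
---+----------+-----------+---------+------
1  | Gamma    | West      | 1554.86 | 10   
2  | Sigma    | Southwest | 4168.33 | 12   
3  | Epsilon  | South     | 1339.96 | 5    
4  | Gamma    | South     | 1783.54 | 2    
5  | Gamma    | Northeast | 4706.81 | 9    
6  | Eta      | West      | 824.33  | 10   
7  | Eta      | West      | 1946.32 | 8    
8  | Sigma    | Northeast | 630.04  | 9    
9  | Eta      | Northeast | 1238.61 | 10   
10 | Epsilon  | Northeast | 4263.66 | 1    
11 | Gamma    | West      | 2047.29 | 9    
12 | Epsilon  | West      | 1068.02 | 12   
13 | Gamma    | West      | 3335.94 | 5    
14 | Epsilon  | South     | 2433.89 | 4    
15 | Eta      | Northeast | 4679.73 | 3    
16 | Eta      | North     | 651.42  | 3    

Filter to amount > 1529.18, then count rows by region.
SELECT region, COUNT(*)
FROM orders
WHERE amount > 1529.18
GROUP BY region

Note: WHERE filters rows before grouping.

Result:
  Northeast: 3
  South: 2
  Southwest: 1
  West: 4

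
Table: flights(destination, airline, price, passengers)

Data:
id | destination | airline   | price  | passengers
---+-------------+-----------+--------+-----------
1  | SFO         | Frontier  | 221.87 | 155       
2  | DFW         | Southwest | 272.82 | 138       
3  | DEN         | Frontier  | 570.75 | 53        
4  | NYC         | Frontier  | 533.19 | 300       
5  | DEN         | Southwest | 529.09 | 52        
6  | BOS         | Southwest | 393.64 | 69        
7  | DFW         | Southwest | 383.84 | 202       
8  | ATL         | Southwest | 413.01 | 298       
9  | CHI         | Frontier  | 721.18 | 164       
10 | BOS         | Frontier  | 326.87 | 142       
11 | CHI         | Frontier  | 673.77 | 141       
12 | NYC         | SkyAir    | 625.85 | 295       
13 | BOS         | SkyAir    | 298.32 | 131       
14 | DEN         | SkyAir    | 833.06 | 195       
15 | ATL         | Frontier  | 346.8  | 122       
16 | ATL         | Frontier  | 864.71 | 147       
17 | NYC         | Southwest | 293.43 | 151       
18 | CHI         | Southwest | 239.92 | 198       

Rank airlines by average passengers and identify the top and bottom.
SELECT airline, AVG(passengers)
FROM flights
GROUP BY airline
ORDER BY AVG(passengers)

All groups:
  Frontier: 153.00
  Southwest: 158.29
  SkyAir: 207.00

Highest: SkyAir (207.00)
Lowest: Frontier (153.00)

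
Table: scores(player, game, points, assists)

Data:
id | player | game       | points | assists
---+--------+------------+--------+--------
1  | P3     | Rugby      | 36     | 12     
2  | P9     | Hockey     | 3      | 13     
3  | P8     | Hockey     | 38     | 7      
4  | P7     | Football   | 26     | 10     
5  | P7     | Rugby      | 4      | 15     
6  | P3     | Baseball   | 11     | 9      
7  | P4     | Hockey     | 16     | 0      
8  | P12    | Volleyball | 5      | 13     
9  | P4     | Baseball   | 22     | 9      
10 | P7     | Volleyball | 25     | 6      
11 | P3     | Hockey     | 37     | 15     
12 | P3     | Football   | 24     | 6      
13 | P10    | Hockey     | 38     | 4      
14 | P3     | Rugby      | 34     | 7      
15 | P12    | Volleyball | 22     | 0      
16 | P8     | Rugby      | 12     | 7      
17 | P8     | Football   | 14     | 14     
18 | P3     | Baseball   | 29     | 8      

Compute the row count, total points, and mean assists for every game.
SELECT game,
       COUNT(*) as cnt,
       SUM(points) as total_points,
       AVG(assists) as avg_assists
FROM scores
GROUP BY game

Result:
  Baseball: 3 records, 62 total points, 8.67 avg assists
  Football: 3 records, 64 total points, 10.00 avg assists
  Hockey: 5 records, 132 total points, 7.80 avg assists
  Rugby: 4 records, 86 total points, 10.25 avg assists
  Volleyball: 3 records, 52 total points, 6.33 avg assists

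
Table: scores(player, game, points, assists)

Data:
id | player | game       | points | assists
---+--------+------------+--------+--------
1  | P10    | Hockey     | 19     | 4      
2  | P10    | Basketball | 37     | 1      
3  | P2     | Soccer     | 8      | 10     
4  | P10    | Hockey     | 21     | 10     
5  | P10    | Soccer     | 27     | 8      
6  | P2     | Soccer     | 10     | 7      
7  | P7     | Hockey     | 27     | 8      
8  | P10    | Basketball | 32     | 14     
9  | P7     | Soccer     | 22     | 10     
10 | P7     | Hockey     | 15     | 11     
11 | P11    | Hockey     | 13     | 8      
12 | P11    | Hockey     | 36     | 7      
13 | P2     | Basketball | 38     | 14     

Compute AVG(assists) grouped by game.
SELECT game, AVG(assists) as result
FROM scores
GROUP BY game

Result:
  Basketball: 9.67
  Hockey: 8.00
  Soccer: 8.75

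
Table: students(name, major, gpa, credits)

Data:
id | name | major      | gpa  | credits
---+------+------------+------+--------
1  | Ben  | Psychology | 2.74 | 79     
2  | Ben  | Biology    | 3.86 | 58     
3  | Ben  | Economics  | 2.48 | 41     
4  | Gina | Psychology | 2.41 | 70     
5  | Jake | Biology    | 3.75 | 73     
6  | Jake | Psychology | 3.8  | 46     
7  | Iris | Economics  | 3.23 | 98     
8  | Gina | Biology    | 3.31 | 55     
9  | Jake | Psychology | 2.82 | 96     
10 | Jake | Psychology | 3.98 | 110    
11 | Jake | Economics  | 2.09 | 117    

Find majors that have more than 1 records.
SELECT major, COUNT(*) as cnt
FROM students
GROUP BY major
HAVING COUNT(*) > 1

Result:
  Biology: 3
  Economics: 3
  Psychology: 5

Note: HAVING filters groups after aggregation, WHERE filters rows before.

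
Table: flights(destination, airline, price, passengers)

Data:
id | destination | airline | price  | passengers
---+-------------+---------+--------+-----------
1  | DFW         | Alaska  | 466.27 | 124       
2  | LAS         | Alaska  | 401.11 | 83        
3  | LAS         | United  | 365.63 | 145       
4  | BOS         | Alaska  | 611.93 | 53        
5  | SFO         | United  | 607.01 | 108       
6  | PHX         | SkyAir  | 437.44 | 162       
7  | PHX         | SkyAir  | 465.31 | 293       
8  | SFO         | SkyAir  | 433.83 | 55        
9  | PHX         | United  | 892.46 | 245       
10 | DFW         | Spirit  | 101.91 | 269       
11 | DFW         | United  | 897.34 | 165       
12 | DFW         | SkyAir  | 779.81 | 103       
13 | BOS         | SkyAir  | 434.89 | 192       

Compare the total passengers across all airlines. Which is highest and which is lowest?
SELECT airline, SUM(passengers)
FROM flights
GROUP BY airline
ORDER BY SUM(passengers)

All groups:
  Alaska: 260
  Spirit: 269
  United: 663
  SkyAir: 805

Highest: SkyAir (805)
Lowest: Alaska (260)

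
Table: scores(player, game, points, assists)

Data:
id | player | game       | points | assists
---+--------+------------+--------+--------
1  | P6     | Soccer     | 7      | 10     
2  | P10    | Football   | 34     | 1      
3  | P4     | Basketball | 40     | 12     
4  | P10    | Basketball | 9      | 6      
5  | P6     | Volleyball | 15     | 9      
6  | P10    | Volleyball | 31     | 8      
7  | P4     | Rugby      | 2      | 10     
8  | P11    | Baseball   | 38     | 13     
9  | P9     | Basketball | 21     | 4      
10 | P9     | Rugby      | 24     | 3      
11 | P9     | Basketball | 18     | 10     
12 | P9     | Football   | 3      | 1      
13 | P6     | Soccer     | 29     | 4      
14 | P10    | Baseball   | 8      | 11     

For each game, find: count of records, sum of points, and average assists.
SELECT game,
       COUNT(*) as cnt,
       SUM(points) as total_points,
       AVG(assists) as avg_assists
FROM scores
GROUP BY game

Result:
  Baseball: 2 records, 46 total points, 12.00 avg assists
  Basketball: 4 records, 88 total points, 8.00 avg assists
  Football: 2 records, 37 total points, 1.00 avg assists
  Rugby: 2 records, 26 total points, 6.50 avg assists
  Soccer: 2 records, 36 total points, 7.00 avg assists
  Volleyball: 2 records, 46 total points, 8.50 avg assists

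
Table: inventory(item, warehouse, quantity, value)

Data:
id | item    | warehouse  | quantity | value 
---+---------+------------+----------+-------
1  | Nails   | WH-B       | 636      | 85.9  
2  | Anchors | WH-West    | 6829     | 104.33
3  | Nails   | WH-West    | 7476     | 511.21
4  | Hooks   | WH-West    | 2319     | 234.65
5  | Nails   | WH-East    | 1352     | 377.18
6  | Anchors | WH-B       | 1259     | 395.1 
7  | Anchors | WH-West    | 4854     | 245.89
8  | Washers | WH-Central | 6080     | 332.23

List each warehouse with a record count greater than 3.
SELECT warehouse, COUNT(*) as cnt
FROM inventory
GROUP BY warehouse
HAVING COUNT(*) > 3

Result:
  WH-West: 4

Note: HAVING filters groups after aggregation, WHERE filters rows before.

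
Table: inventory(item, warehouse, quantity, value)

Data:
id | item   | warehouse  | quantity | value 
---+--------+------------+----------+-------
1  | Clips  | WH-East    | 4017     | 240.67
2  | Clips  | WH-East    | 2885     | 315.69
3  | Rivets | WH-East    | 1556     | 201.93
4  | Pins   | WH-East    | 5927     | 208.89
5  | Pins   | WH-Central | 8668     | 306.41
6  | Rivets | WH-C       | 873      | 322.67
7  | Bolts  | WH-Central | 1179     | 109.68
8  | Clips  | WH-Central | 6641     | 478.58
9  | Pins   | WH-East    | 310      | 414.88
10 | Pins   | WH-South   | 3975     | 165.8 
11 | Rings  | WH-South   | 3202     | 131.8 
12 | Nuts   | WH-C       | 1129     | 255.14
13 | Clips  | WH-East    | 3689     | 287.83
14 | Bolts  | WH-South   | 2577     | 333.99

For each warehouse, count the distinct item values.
SELECT warehouse, COUNT(DISTINCT item)
FROM inventory
GROUP BY warehouse

Result:
  WH-C: 2 distinct
  WH-Central: 3 distinct
  WH-East: 3 distinct
  WH-South: 3 distinct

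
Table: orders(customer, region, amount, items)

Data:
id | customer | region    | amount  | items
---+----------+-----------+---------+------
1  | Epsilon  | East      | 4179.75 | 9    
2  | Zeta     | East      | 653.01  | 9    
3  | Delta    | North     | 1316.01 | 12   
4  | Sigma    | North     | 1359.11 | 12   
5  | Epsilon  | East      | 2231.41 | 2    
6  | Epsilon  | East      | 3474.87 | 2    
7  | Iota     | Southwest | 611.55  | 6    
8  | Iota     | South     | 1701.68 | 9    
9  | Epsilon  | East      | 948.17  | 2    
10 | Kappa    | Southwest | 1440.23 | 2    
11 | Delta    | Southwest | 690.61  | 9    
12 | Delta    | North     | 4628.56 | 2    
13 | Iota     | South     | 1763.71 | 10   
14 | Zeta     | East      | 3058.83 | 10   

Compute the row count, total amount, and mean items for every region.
SELECT region,
       COUNT(*) as cnt,
       SUM(amount) as total_amount,
       AVG(items) as avg_items
FROM orders
GROUP BY region

Result:
  East: 6 records, 14546.04 total amount, 5.67 avg items
  North: 3 records, 7303.68 total amount, 8.67 avg items
  South: 2 records, 3465.39 total amount, 9.50 avg items
  Southwest: 3 records, 2742.39 total amount, 5.67 avg items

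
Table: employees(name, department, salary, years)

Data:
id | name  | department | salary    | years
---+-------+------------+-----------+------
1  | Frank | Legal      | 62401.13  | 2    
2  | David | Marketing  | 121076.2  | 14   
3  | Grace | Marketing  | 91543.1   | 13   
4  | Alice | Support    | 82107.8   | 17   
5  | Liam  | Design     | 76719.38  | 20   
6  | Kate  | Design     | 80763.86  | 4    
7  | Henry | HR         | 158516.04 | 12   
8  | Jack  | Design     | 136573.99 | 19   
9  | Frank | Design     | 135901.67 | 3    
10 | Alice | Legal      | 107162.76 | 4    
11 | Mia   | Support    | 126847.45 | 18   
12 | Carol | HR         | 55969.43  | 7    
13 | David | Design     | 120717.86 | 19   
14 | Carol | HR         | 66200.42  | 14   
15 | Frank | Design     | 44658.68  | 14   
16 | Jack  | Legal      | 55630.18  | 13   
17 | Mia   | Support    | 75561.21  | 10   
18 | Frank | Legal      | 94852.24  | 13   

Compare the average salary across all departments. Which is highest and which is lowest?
SELECT department, AVG(salary)
FROM employees
GROUP BY department
ORDER BY AVG(salary)

All groups:
  Legal: 80011.58
  HR: 93561.96
  Support: 94838.82
  Design: 99222.57
  Marketing: 106309.65

Highest: Marketing (106309.65)
Lowest: Legal (80011.58)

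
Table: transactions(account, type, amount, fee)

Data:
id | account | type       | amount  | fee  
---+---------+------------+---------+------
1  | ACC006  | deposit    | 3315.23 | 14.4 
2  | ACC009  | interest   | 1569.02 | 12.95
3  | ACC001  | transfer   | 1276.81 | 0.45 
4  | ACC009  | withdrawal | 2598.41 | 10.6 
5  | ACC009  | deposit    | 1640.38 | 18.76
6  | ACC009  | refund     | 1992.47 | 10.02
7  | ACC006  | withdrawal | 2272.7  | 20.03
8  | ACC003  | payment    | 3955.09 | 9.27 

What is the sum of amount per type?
SELECT type, SUM(amount) as result
FROM transactions
GROUP BY type

Result:
  deposit: 4955.61
  interest: 1569.02
  payment: 3955.09
  refund: 1992.47
  transfer: 1276.81
  withdrawal: 4871.11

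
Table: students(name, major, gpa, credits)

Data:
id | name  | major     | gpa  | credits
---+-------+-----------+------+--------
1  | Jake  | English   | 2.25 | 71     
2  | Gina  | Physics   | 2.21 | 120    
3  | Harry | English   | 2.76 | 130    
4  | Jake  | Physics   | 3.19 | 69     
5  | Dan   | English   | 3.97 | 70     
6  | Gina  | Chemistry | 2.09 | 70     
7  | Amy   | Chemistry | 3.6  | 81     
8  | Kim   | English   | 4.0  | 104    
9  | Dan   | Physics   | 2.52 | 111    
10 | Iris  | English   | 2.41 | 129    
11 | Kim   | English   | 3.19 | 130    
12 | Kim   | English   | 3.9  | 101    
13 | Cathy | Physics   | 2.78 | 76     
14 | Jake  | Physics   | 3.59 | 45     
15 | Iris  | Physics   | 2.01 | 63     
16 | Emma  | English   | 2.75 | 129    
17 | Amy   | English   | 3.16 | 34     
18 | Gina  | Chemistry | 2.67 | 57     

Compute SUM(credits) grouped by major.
SELECT major, SUM(credits) as result
FROM students
GROUP BY major

Result:
  Chemistry: 208
  English: 898
  Physics: 484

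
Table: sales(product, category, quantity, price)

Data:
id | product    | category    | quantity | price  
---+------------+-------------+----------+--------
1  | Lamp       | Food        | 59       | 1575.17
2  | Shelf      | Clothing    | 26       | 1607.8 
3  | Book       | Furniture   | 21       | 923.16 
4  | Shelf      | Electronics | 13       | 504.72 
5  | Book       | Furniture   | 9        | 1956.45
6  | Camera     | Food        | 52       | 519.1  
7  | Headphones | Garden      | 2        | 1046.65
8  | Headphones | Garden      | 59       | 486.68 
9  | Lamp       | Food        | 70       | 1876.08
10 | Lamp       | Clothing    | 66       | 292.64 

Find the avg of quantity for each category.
SELECT category, AVG(quantity) as result
FROM sales
GROUP BY category

Result:
  Clothing: 46.00
  Electronics: 13.00
  Food: 60.33
  Furniture: 15.00
  Garden: 30.50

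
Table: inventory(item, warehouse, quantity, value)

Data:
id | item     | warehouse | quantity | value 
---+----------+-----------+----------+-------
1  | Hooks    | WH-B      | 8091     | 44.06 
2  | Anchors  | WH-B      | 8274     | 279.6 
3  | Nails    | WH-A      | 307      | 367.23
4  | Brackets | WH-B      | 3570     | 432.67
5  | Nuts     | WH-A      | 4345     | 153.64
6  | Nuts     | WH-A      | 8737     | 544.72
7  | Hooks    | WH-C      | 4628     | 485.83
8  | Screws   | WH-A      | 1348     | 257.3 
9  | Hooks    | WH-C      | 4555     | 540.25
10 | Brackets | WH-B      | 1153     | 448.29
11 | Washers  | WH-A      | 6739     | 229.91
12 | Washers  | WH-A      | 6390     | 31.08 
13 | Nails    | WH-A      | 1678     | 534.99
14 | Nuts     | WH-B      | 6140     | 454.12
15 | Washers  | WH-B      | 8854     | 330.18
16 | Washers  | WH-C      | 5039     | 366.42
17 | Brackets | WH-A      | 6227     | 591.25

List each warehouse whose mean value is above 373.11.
SELECT warehouse, AVG(value)
FROM inventory
GROUP BY warehouse
HAVING AVG(value) > 373.11

Result:
  WH-C: avg=464.17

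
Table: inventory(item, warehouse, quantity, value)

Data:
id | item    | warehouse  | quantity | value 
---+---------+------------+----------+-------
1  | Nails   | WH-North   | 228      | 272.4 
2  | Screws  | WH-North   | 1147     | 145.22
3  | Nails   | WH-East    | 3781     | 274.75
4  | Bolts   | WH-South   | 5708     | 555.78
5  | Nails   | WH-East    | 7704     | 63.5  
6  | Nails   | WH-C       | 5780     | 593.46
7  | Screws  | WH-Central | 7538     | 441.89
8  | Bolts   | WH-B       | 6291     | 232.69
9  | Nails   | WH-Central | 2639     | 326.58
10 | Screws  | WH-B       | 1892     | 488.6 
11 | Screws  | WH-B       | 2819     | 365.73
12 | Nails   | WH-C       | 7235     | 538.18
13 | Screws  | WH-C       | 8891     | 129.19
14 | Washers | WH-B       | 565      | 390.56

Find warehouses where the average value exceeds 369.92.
SELECT warehouse, AVG(value)
FROM inventory
GROUP BY warehouse
HAVING AVG(value) > 369.92

Result:
  WH-C: avg=420.28
  WH-Central: avg=384.24
  WH-South: avg=555.78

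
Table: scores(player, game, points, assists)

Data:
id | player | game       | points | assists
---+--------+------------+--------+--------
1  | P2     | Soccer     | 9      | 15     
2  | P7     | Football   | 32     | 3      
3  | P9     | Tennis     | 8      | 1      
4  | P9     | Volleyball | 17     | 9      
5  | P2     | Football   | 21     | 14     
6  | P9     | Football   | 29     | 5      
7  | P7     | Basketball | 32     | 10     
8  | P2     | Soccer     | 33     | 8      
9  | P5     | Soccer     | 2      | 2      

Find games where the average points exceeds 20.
SELECT game, AVG(points)
FROM scores
GROUP BY game
HAVING AVG(points) > 20

Result:
  Basketball: avg=32.00
  Football: avg=27.33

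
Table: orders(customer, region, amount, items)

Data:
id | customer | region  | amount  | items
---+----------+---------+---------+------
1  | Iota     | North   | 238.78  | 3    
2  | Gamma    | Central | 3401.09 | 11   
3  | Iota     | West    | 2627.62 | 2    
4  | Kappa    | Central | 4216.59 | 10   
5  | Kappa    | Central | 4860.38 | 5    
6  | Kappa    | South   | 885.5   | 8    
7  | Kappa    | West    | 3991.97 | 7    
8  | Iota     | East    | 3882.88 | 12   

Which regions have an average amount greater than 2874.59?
SELECT region, AVG(amount)
FROM orders
GROUP BY region
HAVING AVG(amount) > 2874.59

Result:
  Central: avg=4159.35
  East: avg=3882.88
  West: avg=3309.80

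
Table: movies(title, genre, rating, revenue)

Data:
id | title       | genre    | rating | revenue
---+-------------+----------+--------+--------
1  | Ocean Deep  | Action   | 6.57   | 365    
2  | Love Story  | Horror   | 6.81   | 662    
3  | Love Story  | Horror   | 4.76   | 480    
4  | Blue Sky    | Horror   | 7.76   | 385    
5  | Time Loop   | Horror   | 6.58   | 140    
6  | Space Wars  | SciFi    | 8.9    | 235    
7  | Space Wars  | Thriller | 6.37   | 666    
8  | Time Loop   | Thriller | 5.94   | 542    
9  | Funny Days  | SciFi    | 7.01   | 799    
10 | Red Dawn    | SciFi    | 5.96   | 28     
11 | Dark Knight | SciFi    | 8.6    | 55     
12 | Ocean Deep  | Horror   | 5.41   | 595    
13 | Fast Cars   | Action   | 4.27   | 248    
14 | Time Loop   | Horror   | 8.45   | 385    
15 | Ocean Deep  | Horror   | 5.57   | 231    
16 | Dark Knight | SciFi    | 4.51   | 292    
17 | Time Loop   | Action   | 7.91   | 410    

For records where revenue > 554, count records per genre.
SELECT genre, COUNT(*)
FROM movies
WHERE revenue > 554
GROUP BY genre

Note: WHERE filters rows before grouping.

Result:
  Horror: 2
  SciFi: 1
  Thriller: 1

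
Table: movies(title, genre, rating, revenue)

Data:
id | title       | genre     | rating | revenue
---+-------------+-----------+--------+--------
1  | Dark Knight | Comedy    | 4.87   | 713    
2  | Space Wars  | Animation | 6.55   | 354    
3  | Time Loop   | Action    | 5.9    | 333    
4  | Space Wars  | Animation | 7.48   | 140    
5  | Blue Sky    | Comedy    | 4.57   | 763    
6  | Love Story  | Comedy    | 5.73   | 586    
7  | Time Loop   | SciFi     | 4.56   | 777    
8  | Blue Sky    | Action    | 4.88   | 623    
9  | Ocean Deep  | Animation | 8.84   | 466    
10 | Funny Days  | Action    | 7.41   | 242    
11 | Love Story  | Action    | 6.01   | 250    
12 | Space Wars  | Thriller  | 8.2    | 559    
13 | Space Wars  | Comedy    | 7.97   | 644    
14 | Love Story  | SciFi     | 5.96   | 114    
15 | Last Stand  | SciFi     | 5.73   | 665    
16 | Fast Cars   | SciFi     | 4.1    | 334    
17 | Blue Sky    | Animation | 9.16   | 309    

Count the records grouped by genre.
SELECT genre, COUNT(*) as count
FROM movies
GROUP BY genre

Result:
  Action: 4
  Animation: 4
  Comedy: 4
  SciFi: 4
  Thriller: 1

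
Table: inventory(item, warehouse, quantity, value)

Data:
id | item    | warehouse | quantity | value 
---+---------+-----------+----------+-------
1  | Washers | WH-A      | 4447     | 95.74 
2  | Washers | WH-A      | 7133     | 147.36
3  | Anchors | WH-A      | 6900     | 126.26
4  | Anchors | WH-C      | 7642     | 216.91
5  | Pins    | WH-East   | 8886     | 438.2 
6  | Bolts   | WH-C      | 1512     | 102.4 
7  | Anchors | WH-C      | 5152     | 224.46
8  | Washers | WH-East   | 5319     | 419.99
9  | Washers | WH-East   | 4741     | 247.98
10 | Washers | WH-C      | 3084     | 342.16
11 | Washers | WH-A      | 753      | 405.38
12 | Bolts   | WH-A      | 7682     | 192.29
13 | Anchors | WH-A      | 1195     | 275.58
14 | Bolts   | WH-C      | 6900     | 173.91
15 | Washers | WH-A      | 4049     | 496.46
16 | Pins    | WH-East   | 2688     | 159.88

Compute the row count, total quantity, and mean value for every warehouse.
SELECT warehouse,
       COUNT(*) as cnt,
       SUM(quantity) as total_quantity,
       AVG(value) as avg_value
FROM inventory
GROUP BY warehouse

Result:
  WH-A: 7 records, 32159 total quantity, 248.44 avg value
  WH-C: 5 records, 24290 total quantity, 211.97 avg value
  WH-East: 4 records, 21634 total quantity, 316.51 avg value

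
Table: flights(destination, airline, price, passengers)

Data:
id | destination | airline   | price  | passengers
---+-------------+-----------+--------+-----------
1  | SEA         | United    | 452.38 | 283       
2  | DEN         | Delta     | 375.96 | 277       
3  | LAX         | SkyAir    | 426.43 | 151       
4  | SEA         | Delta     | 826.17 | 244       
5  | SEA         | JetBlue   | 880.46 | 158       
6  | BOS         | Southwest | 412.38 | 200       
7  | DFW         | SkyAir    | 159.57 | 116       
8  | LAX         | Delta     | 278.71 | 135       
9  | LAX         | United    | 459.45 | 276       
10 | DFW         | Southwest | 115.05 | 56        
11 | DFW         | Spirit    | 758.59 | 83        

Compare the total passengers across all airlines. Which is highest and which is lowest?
SELECT airline, SUM(passengers)
FROM flights
GROUP BY airline
ORDER BY SUM(passengers)

All groups:
  Spirit: 83
  JetBlue: 158
  Southwest: 256
  SkyAir: 267
  United: 559
  Delta: 656

Highest: Delta (656)
Lowest: Spirit (83)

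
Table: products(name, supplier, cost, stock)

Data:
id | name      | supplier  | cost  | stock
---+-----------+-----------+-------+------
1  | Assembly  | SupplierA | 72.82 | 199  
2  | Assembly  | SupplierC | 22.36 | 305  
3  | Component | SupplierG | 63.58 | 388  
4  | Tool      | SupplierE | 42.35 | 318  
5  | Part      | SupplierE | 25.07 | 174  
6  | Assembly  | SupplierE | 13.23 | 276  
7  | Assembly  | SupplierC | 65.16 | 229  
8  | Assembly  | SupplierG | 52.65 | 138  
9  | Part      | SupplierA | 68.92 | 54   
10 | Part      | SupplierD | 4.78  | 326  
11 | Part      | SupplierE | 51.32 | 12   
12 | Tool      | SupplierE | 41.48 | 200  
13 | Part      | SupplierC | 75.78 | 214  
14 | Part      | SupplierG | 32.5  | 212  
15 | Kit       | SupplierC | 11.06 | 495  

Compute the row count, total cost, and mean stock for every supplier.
SELECT supplier,
       COUNT(*) as cnt,
       SUM(cost) as total_cost,
       AVG(stock) as avg_stock
FROM products
GROUP BY supplier

Result:
  SupplierA: 2 records, 141.74 total cost, 126.50 avg stock
  SupplierC: 4 records, 174.36 total cost, 310.75 avg stock
  SupplierD: 1 records, 4.78 total cost, 326.00 avg stock
  SupplierE: 5 records, 173.45 total cost, 196.00 avg stock
  SupplierG: 3 records, 148.73 total cost, 246.00 avg stock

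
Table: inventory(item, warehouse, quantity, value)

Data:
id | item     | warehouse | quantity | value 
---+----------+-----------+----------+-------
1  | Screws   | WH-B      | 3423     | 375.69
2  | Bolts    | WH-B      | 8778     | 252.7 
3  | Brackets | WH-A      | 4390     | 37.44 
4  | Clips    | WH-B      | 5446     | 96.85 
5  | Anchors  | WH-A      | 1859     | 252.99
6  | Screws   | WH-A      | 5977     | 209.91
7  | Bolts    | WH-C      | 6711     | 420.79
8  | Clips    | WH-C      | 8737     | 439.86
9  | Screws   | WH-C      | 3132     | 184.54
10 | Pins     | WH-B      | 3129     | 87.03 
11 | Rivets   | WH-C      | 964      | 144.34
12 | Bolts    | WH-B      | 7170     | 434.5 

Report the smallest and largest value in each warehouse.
SELECT warehouse, MIN(value), MAX(value)
FROM inventory
GROUP BY warehouse

Result:
  WH-A: min=37.44, max=252.99
  WH-B: min=87.03, max=434.50
  WH-C: min=144.34, max=439.86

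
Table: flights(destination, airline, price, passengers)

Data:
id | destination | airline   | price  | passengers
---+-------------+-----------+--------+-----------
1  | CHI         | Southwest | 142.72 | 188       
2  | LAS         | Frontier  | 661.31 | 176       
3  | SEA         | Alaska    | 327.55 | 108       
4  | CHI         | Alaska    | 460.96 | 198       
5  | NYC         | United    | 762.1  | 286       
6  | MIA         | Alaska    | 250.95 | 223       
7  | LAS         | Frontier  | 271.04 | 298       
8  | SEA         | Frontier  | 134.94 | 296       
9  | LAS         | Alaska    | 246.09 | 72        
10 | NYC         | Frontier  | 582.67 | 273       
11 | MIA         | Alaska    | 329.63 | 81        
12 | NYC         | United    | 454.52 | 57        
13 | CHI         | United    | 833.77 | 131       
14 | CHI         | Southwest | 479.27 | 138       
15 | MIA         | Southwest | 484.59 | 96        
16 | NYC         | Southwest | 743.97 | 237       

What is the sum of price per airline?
SELECT airline, SUM(price) as result
FROM flights
GROUP BY airline

Result:
  Alaska: 1615.18
  Frontier: 1649.96
  Southwest: 1850.55
  United: 2050.39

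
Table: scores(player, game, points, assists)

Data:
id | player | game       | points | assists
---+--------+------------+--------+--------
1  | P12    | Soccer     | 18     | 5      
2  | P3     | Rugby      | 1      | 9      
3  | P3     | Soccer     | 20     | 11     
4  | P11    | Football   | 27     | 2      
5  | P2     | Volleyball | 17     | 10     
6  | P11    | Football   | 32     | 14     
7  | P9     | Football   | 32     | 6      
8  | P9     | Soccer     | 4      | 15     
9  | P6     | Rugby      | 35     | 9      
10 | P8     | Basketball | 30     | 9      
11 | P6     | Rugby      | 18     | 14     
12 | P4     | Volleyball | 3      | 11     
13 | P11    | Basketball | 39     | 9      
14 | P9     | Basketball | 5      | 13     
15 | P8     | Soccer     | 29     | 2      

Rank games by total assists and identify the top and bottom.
SELECT game, SUM(assists)
FROM scores
GROUP BY game
ORDER BY SUM(assists)

All groups:
  Volleyball: 21
  Football: 22
  Basketball: 31
  Rugby: 32
  Soccer: 33

Highest: Soccer (33)
Lowest: Volleyball (21)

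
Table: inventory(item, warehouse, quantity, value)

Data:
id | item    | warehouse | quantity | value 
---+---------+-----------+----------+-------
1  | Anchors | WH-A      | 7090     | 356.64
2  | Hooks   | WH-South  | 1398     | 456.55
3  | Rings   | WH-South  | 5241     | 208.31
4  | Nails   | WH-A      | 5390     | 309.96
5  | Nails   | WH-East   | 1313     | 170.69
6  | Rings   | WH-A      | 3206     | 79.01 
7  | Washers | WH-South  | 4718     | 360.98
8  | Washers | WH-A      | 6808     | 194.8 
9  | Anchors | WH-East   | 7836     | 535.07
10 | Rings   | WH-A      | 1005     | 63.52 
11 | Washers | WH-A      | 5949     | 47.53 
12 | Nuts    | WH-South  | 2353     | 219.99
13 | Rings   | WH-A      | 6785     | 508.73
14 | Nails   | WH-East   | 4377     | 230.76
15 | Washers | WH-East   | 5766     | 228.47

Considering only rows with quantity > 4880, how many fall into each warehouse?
SELECT warehouse, COUNT(*)
FROM inventory
WHERE quantity > 4880
GROUP BY warehouse

Note: WHERE filters rows before grouping.

Result:
  WH-A: 5
  WH-East: 2
  WH-South: 1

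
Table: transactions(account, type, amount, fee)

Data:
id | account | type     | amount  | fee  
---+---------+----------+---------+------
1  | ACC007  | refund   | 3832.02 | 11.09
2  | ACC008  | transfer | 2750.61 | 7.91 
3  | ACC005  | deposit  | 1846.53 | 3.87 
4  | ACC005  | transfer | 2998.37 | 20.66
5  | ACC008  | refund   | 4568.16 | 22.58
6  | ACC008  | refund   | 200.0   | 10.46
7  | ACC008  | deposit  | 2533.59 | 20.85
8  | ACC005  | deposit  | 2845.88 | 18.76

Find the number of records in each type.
SELECT type, COUNT(*) as count
FROM transactions
GROUP BY type

Result:
  deposit: 3
  refund: 3
  transfer: 2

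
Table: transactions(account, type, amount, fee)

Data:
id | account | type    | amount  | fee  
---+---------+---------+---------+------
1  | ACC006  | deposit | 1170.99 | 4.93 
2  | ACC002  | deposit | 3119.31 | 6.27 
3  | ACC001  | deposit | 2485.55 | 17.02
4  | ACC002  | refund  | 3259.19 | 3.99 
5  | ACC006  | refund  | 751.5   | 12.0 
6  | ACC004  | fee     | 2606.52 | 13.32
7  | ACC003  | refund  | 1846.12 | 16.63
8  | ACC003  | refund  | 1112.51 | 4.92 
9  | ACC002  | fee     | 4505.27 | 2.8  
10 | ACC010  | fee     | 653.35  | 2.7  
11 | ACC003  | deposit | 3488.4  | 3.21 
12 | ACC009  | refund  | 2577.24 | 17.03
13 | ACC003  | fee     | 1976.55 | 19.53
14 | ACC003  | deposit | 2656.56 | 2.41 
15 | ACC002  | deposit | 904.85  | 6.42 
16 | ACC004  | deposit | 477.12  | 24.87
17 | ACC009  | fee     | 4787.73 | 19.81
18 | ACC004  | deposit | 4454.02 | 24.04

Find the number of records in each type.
SELECT type, COUNT(*) as count
FROM transactions
GROUP BY type

Result:
  deposit: 8
  fee: 5
  refund: 5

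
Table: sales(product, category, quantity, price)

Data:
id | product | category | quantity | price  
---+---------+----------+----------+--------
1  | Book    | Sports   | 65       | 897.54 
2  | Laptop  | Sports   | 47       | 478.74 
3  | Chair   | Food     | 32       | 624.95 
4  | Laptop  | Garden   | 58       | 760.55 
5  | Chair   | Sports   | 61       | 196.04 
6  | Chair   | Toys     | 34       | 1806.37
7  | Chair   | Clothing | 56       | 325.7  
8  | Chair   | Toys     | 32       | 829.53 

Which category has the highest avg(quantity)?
SELECT category, AVG(quantity) as val
FROM sales
GROUP BY category
ORDER BY val DESC
LIMIT 1

Result: Garden with avg(quantity) = 58.00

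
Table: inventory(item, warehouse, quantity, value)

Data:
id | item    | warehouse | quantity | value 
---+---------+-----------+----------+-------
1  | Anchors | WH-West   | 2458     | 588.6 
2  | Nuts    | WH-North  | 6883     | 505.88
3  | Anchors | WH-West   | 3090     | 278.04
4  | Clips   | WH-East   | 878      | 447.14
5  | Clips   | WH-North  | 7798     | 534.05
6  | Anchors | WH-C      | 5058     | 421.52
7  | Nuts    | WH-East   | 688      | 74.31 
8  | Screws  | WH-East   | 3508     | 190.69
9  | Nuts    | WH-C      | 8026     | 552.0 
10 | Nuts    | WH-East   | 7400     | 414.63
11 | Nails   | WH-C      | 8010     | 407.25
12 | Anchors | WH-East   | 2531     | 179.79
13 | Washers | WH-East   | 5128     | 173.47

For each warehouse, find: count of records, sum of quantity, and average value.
SELECT warehouse,
       COUNT(*) as cnt,
       SUM(quantity) as total_quantity,
       AVG(value) as avg_value
FROM inventory
GROUP BY warehouse

Result:
  WH-C: 3 records, 21094 total quantity, 460.26 avg value
  WH-East: 6 records, 20133 total quantity, 246.67 avg value
  WH-North: 2 records, 14681 total quantity, 519.97 avg value
  WH-West: 2 records, 5548 total quantity, 433.32 avg value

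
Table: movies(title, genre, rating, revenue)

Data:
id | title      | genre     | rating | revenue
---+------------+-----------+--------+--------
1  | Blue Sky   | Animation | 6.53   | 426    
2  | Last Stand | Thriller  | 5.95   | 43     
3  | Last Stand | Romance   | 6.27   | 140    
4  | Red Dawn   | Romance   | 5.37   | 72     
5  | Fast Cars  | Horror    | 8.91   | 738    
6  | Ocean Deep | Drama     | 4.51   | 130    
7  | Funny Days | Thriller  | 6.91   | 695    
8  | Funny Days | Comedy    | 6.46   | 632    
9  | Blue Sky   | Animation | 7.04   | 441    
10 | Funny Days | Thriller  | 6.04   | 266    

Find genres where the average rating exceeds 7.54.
SELECT genre, AVG(rating)
FROM movies
GROUP BY genre
HAVING AVG(rating) > 7.54

Result:
  Horror: avg=8.91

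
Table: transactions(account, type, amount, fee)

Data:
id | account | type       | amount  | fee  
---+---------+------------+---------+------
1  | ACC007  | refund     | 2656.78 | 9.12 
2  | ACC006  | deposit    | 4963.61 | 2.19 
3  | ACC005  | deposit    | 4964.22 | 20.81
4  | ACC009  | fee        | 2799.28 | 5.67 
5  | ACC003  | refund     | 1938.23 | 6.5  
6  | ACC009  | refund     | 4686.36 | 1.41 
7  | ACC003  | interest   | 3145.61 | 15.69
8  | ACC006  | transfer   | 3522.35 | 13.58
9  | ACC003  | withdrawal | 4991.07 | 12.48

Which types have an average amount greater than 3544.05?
SELECT type, AVG(amount)
FROM transactions
GROUP BY type
HAVING AVG(amount) > 3544.05

Result:
  deposit: avg=4963.92
  withdrawal: avg=4991.07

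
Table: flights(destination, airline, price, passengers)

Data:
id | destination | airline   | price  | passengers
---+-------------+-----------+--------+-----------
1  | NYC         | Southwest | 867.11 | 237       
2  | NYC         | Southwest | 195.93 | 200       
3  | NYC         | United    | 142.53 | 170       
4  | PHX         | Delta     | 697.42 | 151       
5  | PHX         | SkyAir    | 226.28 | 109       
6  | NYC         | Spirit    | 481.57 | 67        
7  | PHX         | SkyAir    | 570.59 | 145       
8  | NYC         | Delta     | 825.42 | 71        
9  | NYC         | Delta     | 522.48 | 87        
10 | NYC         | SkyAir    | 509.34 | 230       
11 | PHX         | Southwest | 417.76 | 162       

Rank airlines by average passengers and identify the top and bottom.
SELECT airline, AVG(passengers)
FROM flights
GROUP BY airline
ORDER BY AVG(passengers)

All groups:
  Spirit: 67.00
  Delta: 103.00
  SkyAir: 161.33
  United: 170.00
  Southwest: 199.67

Highest: Southwest (199.67)
Lowest: Spirit (67.00)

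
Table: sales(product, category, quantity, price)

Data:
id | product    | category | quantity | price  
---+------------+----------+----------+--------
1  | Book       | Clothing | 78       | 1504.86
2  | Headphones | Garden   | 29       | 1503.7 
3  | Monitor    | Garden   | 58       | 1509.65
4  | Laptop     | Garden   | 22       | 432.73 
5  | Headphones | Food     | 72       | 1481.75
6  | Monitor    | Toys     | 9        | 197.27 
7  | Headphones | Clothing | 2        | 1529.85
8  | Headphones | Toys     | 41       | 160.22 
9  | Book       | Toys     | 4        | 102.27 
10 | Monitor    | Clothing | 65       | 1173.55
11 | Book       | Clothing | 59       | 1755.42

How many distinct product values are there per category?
SELECT category, COUNT(DISTINCT product)
FROM sales
GROUP BY category

Result:
  Clothing: 3 distinct
  Food: 1 distinct
  Garden: 3 distinct
  Toys: 3 distinct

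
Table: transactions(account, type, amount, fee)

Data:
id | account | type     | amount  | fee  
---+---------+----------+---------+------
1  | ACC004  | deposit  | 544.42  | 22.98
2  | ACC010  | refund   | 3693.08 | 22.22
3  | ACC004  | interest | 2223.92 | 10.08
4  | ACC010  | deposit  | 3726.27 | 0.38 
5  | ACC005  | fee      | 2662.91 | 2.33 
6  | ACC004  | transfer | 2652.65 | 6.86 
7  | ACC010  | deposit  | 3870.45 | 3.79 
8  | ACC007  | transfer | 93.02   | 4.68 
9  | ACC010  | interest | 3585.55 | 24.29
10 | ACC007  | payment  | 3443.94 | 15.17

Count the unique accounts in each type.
SELECT type, COUNT(DISTINCT account)
FROM transactions
GROUP BY type

Result:
  deposit: 2 distinct
  fee: 1 distinct
  interest: 2 distinct
  payment: 1 distinct
  refund: 1 distinct
  transfer: 2 distinct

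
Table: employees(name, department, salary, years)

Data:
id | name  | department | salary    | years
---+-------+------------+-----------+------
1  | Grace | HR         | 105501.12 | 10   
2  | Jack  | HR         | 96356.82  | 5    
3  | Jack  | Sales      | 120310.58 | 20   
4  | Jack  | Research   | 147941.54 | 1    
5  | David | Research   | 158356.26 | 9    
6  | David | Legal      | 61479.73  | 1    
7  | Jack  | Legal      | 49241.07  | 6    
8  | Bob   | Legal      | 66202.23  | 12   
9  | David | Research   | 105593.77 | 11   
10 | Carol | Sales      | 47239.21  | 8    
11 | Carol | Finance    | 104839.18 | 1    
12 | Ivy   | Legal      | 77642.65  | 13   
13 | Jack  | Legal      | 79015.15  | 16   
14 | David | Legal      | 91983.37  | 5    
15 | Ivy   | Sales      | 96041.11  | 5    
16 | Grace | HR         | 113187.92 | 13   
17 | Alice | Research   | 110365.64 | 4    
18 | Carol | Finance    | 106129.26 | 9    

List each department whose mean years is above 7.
SELECT department, AVG(years)
FROM employees
GROUP BY department
HAVING AVG(years) > 7

Result:
  HR: avg=9.33
  Legal: avg=8.83
  Sales: avg=11.00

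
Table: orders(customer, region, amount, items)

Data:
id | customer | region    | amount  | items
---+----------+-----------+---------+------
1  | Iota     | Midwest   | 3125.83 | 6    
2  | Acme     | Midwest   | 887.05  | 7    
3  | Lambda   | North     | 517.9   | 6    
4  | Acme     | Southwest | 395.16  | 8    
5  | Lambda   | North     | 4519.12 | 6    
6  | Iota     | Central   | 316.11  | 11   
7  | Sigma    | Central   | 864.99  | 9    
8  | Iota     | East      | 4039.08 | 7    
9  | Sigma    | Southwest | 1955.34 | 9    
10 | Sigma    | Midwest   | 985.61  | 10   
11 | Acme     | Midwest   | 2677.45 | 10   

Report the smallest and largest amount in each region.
SELECT region, MIN(amount), MAX(amount)
FROM orders
GROUP BY region

Result:
  Central: min=316.11, max=864.99
  East: min=4039.08, max=4039.08
  Midwest: min=887.05, max=3125.83
  North: min=517.90, max=4519.12
  Southwest: min=395.16, max=1955.34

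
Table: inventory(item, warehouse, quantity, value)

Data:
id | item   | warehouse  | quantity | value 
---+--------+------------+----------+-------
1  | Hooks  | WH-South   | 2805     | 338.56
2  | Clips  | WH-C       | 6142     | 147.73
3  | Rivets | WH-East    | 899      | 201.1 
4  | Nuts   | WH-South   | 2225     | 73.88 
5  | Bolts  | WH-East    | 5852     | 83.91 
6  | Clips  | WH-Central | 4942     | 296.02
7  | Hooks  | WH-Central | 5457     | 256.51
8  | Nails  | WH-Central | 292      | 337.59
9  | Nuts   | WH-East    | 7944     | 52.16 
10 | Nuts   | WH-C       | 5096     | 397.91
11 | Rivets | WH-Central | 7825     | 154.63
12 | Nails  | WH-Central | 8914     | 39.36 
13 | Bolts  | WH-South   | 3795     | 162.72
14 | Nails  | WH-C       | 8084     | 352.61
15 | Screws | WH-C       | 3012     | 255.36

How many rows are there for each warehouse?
SELECT warehouse, COUNT(*) as count
FROM inventory
GROUP BY warehouse

Result:
  WH-C: 4
  WH-Central: 5
  WH-East: 3
  WH-South: 3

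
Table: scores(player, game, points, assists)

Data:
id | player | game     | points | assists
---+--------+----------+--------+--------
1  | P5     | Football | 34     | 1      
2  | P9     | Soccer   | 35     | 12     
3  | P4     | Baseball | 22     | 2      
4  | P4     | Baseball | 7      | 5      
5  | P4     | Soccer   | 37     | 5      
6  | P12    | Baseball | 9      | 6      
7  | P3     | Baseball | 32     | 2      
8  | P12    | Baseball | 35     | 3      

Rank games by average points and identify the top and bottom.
SELECT game, AVG(points)
FROM scores
GROUP BY game
ORDER BY AVG(points)

All groups:
  Baseball: 21.00
  Football: 34.00
  Soccer: 36.00

Highest: Soccer (36.00)
Lowest: Baseball (21.00)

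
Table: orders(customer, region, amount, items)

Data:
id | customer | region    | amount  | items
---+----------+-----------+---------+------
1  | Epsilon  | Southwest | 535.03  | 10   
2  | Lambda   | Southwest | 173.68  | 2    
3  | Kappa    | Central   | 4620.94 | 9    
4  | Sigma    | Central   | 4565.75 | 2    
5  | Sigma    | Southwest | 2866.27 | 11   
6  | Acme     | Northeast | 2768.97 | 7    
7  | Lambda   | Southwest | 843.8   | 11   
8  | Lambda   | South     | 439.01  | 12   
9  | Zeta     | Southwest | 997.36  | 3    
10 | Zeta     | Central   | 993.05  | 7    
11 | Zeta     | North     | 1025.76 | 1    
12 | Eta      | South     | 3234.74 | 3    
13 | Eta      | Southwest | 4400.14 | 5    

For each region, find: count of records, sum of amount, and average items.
SELECT region,
       COUNT(*) as cnt,
       SUM(amount) as total_amount,
       AVG(items) as avg_items
FROM orders
GROUP BY region

Result:
  Central: 3 records, 10179.74 total amount, 6.00 avg items
  North: 1 records, 1025.76 total amount, 1.00 avg items
  Northeast: 1 records, 2768.97 total amount, 7.00 avg items
  South: 2 records, 3673.75 total amount, 7.50 avg items
  Southwest: 6 records, 9816.28 total amount, 7.00 avg items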